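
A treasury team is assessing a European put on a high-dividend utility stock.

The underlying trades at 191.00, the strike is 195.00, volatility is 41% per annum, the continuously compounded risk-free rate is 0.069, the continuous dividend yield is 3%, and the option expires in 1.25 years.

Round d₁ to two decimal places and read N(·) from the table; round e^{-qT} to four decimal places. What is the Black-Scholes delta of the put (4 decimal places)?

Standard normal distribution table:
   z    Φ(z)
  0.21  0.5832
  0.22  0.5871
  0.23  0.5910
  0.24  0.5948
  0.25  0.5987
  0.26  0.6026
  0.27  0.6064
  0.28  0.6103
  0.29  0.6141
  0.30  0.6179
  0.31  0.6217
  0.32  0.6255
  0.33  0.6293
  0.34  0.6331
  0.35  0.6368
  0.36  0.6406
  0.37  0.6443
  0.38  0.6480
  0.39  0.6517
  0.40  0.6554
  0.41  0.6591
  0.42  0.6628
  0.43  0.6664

-0.3717

σ√T = 0.41·√1.25 = 0.4584
d₁ = [ln(191/195) + (0.069 − 0.03 + ½·0.41²)·1.25] / (σ√T) = (-0.0207 + 0.1538) / 0.4584 = 0.2903 → 0.29
N(d₁) = N(0.29) = 0.6141
Δ_put = e^(−qT)·(N(d₁) − 1) = 0.9632·(0.6141 − 1) = -0.3717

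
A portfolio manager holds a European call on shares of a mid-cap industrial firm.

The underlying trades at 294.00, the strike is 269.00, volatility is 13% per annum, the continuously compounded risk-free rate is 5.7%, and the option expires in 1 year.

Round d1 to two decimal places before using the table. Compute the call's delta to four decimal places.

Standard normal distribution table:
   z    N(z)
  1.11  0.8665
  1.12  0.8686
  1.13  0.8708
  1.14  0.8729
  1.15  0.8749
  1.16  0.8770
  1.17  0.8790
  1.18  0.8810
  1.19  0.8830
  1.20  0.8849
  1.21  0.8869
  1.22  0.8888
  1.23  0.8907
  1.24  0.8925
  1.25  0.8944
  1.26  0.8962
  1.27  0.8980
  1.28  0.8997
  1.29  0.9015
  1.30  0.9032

T = 1;  σ√T = 0.1300
ln(S/K) + (r + σ²/2)T = ln(294/269) + (0.057 + 0.13²/2)·1 = 0.0889 + 0.0655 = 0.1543
d₁ = 0.1543 / 0.1300 = 1.1871 ⇒ 1.19
N(d₁) = N(1.19) = 0.8830
Δ_call = N(d₁) = 0.8830

0.8830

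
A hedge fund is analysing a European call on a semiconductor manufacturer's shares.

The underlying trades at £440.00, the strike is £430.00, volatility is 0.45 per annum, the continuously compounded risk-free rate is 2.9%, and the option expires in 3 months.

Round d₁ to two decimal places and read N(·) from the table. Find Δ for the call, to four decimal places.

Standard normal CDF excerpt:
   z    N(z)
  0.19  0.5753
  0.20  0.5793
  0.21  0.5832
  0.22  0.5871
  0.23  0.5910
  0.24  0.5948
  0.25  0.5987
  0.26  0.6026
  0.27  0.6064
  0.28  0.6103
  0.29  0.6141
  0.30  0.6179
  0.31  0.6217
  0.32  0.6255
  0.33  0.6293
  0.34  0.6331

T = 0.25;  σ√T = 0.2250
ln(S/K) + (r + σ²/2)T = ln(440/430) + (0.029 + 0.45²/2)·0.25 = 0.0230 + 0.0326 = 0.0556
d₁ = 0.0556 / 0.2250 = 0.2469 → 0.25
N(d₁) = N(0.25) = 0.5987
Δ_call = N(d₁) = 0.5987

0.5987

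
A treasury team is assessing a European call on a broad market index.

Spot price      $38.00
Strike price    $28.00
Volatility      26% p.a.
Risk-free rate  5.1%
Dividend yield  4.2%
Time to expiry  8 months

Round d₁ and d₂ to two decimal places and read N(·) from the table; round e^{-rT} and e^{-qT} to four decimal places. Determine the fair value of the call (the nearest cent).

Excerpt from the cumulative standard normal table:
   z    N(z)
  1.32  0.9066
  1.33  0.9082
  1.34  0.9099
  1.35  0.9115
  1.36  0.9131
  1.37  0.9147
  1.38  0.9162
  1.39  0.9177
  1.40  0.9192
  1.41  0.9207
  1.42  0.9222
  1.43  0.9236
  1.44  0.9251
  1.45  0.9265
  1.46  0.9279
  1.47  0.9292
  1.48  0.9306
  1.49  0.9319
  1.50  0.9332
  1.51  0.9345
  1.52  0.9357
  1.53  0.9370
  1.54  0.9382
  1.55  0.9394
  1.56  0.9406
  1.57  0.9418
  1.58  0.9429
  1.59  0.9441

$10.09

σ√T = 0.26·√0.6667 = 0.2123
ln(S/K) + (r − q + σ²/2)T = ln(38/28) + (0.051 − 0.042 + 0.26²/2)·0.6667 = 0.3054 + 0.0285 = 0.3339
d₁ = 0.3339 / 0.2123 = 1.5729 which rounds to 1.57
d₂ = d₁ − σ√T = 1.5729 − 0.2123 = 1.3606 which rounds to 1.36
e^(−qT) = e^(−0.042·0.6667) = 0.9724;  e^(−rT) = e^(−0.051·0.6667) = 0.9666
C = 38·0.9724·N(1.57) − 28·0.9666·N(1.36) = 38·0.9724·0.9418 − 28·0.9666·0.9131 = 34.8006 − 24.7129 = 10.0878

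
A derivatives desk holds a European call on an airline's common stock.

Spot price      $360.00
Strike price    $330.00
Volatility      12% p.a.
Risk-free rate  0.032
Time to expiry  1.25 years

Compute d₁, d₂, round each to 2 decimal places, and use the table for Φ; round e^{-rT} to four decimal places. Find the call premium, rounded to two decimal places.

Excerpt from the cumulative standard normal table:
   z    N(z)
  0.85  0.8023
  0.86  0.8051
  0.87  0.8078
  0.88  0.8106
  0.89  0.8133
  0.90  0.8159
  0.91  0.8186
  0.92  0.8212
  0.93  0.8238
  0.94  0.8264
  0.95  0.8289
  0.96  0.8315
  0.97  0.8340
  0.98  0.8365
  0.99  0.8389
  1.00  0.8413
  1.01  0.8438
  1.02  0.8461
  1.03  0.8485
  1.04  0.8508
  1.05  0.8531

σ√T = 0.12·√1.25 = 0.1342
d₁ = [ln(360/330) + (0.032 + 0.12²/2)·1.25] / 0.1342 = [0.0870 + 0.0490] / 0.1342 = 1.0138 → 1.01
d₂ = d₁ − σ√T = 1.0138 − 0.1342 = 0.8796 → 0.88
e^(−rT) = e^(−0.032·1.25) = 0.9608
N(d₁) = N(1.01) = 0.8438;  N(d₂) = N(0.88) = 0.8106
C = 360·0.8438 − 330·0.9608·0.8106 = 303.7680 − 257.0121 = 46.7559

$46.76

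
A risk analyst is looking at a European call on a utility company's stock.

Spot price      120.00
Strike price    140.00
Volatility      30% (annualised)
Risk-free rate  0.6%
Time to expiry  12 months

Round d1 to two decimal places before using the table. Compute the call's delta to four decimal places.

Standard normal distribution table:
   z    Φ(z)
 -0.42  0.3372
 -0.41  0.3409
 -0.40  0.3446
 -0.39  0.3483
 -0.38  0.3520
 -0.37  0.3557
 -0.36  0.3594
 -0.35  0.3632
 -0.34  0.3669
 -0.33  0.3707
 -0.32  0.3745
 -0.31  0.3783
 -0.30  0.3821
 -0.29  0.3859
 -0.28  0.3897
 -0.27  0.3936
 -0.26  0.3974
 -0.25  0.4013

0.3669

T = 1;  σ√T = 0.3000
ln(S/K) + (r + σ²/2)T = ln(120/140) + (0.006 + 0.3²/2)·1 = -0.1542 + 0.0510 = -0.1032
d₁ = -0.1032 / 0.3000 = -0.3438 ≈ -0.34
N(d₁) = N(-0.34) = 0.3669
Δ_call = N(d₁) = 0.3669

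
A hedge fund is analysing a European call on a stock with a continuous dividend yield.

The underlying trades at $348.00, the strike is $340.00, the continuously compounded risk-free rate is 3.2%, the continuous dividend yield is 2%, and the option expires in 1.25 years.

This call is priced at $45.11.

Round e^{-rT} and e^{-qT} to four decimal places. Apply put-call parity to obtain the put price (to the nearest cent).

e^(−qT) = e^(−0.02·1.25) = 0.9753;  e^(−rT) = e^(−0.032·1.25) = 0.9608
Put-call parity: C − P = S·e^(−qT) − K·e^(−rT) = 348·0.9753 − 340·0.9608 = 339.4044 − 326.6720 = 12.7324
P = C − (C − P) = 45.11 − (12.7324) = 32.3776

$32.38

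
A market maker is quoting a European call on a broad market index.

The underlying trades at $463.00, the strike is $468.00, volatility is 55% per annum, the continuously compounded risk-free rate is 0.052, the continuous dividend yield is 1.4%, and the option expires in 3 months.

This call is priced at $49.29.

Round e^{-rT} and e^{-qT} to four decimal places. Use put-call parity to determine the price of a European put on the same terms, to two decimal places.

exp(−qT) = exp(−0.014·0.25) = 0.9965;  exp(−rT) = exp(−0.052·0.25) = 0.9871
Put-call parity: C − P = S·e^(−qT) − K·e^(−rT) = 463·0.9965 − 468·0.9871 = 461.3795 − 461.9628 = -0.5833
P = C − (C − P) = 49.29 − (-0.5833) = 49.8733

$49.87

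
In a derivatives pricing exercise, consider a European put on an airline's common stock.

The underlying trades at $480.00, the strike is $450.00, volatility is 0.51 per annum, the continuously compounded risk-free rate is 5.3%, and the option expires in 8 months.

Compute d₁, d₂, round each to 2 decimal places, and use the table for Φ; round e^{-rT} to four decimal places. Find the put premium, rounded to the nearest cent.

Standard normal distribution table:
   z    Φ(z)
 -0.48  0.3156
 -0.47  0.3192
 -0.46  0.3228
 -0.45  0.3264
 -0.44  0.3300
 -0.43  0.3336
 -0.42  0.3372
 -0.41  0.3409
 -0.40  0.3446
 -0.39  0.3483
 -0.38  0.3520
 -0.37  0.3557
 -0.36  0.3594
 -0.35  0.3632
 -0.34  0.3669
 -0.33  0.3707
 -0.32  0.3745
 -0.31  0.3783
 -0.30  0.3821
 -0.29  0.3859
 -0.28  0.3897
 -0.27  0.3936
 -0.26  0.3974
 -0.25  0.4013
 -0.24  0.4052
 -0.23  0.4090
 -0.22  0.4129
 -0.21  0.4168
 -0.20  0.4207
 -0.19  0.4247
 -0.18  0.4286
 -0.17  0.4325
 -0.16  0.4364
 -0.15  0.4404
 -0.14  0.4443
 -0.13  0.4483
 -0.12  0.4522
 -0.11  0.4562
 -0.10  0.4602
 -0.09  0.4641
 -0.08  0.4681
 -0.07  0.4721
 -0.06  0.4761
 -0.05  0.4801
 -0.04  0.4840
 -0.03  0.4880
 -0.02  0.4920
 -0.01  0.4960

$55.31

T = 0.6667;  σ√T = 0.4164
d₁ = [ln(480/450) + (0.053 + 0.51²/2)·0.6667] / 0.4164 = [0.0645 + 0.1220] / 0.4164 = 0.4480 ≈ 0.45
d₂ = d₁ − σ√T = 0.4480 − 0.4164 = 0.0316 ≈ 0.03
e^(−rT) = e^(−0.053·0.6667) = 0.9653
P = 450·0.9653·N(-0.03) − 480·N(-0.45) = 450·0.9653·0.4880 − 480·0.3264 = 211.9799 − 156.6720 = 55.3079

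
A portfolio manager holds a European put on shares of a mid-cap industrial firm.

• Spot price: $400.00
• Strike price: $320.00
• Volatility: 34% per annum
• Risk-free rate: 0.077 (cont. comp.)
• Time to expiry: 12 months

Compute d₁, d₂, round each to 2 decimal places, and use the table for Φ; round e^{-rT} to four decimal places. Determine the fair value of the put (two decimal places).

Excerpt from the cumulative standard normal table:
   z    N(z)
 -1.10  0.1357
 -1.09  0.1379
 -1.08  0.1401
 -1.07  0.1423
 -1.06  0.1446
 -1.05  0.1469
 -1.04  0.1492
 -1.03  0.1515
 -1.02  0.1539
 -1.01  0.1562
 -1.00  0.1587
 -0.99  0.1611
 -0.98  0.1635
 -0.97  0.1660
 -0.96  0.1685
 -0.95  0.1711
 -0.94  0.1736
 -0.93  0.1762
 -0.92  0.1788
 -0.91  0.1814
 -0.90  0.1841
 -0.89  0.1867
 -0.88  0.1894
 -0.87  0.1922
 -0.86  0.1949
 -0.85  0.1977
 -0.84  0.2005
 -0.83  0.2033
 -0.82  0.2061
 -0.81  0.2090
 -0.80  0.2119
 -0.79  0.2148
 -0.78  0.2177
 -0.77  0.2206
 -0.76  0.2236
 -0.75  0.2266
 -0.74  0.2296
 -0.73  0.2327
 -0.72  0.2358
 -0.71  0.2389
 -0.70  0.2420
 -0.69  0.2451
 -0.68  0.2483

σ√T = 0.34·√1 = 0.3400
d₁ = [ln(400/320) + (0.077 + ½·0.34²)·1] / (σ√T) = (0.2231 + 0.1348) / 0.3400 = 1.0528 ≈ 1.05
d₂ = 1.0528 − 0.3400 = 0.7128 ≈ 0.71
e^(−rT) = e^(−0.077·1) = 0.9259
N(−d₂) = N(-0.71) = 0.2389;  N(−d₁) = N(-1.05) = 0.1469
P = 320·0.9259·0.2389 − 400·0.1469 = 70.7832 − 58.7600 = 12.0232

$12.02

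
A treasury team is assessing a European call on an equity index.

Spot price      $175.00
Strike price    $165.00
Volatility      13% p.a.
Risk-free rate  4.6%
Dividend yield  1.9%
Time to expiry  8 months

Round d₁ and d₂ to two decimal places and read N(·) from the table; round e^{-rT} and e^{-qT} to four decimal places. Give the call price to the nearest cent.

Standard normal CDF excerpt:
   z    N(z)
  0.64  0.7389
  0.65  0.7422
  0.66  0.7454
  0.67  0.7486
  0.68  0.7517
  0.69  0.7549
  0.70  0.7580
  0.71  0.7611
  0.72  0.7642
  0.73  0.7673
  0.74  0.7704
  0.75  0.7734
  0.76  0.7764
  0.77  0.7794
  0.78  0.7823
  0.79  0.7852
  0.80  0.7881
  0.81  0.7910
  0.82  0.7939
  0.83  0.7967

$15.39

T = 0.6667;  σ√T = 0.1061
d₁ = [ln(175/165) + (0.046 − 0.019 + 0.13²/2)·0.6667] / 0.1061 = [0.0588 + 0.0236] / 0.1061 = 0.7770 ≈ 0.78
d₂ = d₁ − σ√T = 0.7770 − 0.1061 = 0.6709 ≈ 0.67
e^(−qT) = e^(−0.019·0.6667) = 0.9874;  e^(−rT) = e^(−0.046·0.6667) = 0.9698
N(d₁) = N(0.78) = 0.7823;  N(d₂) = N(0.67) = 0.7486
C = 175·0.9874·0.7823 − 165·0.9698·0.7486 = 135.1775 − 119.7887 = 15.3888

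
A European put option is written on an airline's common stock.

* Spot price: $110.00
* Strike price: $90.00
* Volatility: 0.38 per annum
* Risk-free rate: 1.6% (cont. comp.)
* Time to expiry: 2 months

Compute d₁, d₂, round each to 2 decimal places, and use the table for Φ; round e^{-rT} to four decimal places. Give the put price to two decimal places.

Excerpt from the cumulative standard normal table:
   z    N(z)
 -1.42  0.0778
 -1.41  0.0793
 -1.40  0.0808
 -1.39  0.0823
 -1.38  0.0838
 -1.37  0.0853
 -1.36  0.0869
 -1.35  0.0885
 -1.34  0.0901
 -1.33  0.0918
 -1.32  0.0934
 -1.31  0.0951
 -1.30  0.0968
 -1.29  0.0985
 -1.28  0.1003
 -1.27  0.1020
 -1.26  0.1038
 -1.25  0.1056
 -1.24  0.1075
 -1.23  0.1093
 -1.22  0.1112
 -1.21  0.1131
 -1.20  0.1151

$0.76

σ√T = 0.38 × 0.4082 = 0.1551
ln(S/K) + (r + σ²/2)T = ln(110/90) + (0.016 + 0.38²/2)·0.1667 = 0.2007 + 0.0147 = 0.2154
d₁ = 0.2154 / 0.1551 = 1.3883 which rounds to 1.39
d₂ = d₁ − σ√T = 1.3883 − 0.1551 = 1.2332 which rounds to 1.23
exp(−rT) = exp(−0.016·0.1667) = 0.9973
P = 90·0.9973·N(-1.23) − 110·N(-1.39) = 90·0.9973·0.1093 − 110·0.0823 = 9.8104 − 9.0530 = 0.7574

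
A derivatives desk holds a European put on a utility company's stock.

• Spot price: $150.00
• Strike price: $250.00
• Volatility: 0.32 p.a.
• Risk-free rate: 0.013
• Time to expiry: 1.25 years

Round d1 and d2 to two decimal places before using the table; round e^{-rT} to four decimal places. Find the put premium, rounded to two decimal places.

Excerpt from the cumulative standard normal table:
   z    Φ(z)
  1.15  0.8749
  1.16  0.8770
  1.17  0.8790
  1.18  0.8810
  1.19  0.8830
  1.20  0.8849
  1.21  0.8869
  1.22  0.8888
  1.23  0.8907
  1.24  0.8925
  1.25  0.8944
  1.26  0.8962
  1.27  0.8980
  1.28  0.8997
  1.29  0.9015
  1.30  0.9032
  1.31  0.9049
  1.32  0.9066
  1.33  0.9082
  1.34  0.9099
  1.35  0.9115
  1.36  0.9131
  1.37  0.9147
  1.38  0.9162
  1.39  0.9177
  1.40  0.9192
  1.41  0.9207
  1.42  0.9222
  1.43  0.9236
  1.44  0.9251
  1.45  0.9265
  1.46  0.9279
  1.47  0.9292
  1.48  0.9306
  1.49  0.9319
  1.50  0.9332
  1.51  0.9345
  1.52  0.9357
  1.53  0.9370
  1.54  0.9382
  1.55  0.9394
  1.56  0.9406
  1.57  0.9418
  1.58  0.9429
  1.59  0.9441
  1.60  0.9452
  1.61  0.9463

$98.63

T = 1.25;  σ√T = 0.3578
d₁ = [ln(150/250) + (0.013 + 0.32²/2)·1.25] / 0.3578 = [-0.5108 + 0.0803] / 0.3578 = -1.2035 → -1.20
d₂ = d₁ − σ√T = -1.2035 − 0.3578 = -1.5613 → -1.56
e^(−rT) = e^(−0.013·1.25) = 0.9839
N(−d₂) = N(1.56) = 0.9406;  N(−d₁) = N(1.20) = 0.8849
P = 250·0.9839·0.9406 − 150·0.8849 = 231.3641 − 132.7350 = 98.6291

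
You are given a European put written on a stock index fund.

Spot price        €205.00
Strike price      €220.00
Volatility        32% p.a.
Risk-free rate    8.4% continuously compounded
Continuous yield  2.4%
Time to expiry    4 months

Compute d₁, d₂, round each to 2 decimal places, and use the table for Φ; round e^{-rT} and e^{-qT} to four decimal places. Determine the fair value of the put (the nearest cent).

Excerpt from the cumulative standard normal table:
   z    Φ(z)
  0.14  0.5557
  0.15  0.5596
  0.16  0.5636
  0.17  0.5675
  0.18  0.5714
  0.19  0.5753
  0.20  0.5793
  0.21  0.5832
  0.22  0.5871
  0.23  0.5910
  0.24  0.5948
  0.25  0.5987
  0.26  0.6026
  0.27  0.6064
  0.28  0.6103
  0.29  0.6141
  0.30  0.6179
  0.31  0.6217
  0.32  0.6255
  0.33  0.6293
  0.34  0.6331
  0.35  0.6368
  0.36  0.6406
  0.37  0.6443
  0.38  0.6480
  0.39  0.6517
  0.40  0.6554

T = 0.3333;  σ√T = 0.1848
d₁ = [ln(205/220) + (0.084 − 0.024 + 0.32²/2)·0.3333] / 0.1848 = [-0.0706 + 0.0371] / 0.1848 = -0.1816 ⇒ -0.18
d₂ = d₁ − σ√T = -0.1816 − 0.1848 = -0.3664 ⇒ -0.37
exp(−qT) = exp(−0.024·0.3333) = 0.9920;  exp(−rT) = exp(−0.084·0.3333) = 0.9724
N(−d₂) = N(0.37) = 0.6443;  N(−d₁) = N(0.18) = 0.5714
P = 220·0.9724·0.6443 − 205·0.9920·0.5714 = 137.8338 − 116.1999 = 21.6339

€21.63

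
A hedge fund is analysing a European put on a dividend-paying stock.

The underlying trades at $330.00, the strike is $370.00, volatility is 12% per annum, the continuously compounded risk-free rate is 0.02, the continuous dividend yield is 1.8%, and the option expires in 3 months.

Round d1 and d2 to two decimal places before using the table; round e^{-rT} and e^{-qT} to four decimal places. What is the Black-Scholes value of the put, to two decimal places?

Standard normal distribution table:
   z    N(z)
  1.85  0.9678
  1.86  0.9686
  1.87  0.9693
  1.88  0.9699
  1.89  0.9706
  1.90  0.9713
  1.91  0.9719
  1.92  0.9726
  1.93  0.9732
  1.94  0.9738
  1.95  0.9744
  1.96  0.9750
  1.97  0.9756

σ√T = 0.12·√0.25 = 0.0600
d₁ = [ln(330/370) + (0.02 − 0.018 + ½·0.12²)·0.25] / (σ√T) = (-0.1144 + 0.0023) / 0.0600 = -1.8685 ⇒ -1.87
d₂ = -1.8685 − 0.0600 = -1.9285 ⇒ -1.93
exp(−qT) = exp(−0.018·0.25) = 0.9955;  exp(−rT) = exp(−0.02·0.25) = 0.9950
P = 370·0.9950·N(1.93) − 330·0.9955·N(1.87) = 370·0.9950·0.9732 − 330·0.9955·0.9693 = 358.2836 − 318.4296 = 39.8540

$39.85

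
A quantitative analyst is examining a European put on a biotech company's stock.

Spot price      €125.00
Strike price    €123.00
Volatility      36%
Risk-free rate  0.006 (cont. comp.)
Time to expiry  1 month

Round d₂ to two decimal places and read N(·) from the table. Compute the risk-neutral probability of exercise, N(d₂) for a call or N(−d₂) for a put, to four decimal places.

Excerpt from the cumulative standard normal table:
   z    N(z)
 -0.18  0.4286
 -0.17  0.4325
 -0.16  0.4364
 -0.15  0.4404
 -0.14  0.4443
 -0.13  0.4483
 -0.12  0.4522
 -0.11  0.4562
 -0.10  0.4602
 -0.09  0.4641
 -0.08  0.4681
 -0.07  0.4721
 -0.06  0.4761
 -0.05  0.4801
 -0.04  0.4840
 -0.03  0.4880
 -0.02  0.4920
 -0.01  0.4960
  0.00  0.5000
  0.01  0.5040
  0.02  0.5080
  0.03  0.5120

T = 0.08333;  σ√T = 0.1039
d₁ = [ln(125/123) + (0.006 + ½·0.36²)·0.08333] / (σ√T) = (0.0161 + 0.0059) / 0.1039 = 0.2120 ≈ 0.21
d₂ = 0.2120 − 0.1039 = 0.1081 ≈ 0.11
Pr(exercise) under Q = N(−d₂) = N(-0.11) = 0.4562

0.4562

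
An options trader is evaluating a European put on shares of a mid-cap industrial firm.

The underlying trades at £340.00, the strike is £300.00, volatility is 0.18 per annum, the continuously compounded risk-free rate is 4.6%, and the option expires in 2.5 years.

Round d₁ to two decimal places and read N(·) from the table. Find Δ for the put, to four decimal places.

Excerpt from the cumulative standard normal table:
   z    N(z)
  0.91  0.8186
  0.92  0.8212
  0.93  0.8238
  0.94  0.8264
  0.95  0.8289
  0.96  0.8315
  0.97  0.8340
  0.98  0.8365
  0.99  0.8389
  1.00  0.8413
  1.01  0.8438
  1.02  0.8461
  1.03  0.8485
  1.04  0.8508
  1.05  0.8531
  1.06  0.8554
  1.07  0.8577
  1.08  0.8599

T = 2.5;  σ√T = 0.2846
ln(S/K) + (r + σ²/2)T = ln(340/300) + (0.046 + 0.18²/2)·2.5 = 0.1252 + 0.1555 = 0.2807
d₁ = 0.2807 / 0.2846 = 0.9861 ≈ 0.99
N(d₁) = N(0.99) = 0.8389
Δ_put = N(d₁) − 1 = 0.8389 − 1 = -0.1611

-0.1611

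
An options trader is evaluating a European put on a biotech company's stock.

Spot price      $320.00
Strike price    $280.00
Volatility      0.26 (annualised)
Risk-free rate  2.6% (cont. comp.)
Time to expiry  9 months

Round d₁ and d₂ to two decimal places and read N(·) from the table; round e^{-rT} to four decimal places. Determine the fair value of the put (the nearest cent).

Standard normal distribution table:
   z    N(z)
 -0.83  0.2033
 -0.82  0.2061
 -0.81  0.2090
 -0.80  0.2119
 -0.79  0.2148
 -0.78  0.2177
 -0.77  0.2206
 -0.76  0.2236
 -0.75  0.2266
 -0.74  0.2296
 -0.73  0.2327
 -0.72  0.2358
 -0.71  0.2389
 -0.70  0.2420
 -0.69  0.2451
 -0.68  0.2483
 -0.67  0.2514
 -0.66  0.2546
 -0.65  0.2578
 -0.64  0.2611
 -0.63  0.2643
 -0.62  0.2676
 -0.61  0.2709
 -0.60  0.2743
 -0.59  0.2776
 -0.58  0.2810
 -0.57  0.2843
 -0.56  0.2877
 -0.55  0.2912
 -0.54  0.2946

$9.33

T = 0.75;  σ√T = 0.2252
d₁ = [ln(320/280) + (0.026 + ½·0.26²)·0.75] / (σ√T) = (0.1335 + 0.0449) / 0.2252 = 0.7922 ⇒ 0.79
d₂ = 0.7922 − 0.2252 = 0.5671 ⇒ 0.57
exp(−rT) = exp(−0.026·0.75) = 0.9807
P = 280·0.9807·N(-0.57) − 320·N(-0.79) = 280·0.9807·0.2843 − 320·0.2148 = 78.0676 − 68.7360 = 9.3316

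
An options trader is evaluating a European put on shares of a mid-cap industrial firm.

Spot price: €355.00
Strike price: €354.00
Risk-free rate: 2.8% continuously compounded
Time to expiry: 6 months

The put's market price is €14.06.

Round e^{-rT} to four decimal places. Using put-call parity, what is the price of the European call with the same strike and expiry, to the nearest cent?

exp(−rT) = exp(−0.028·0.5) = 0.9861
Put-call parity: C − P = S − K·e^(−rT) = 355 − 354·0.9861 = 355 − 349.0794 = 5.9206
C = P + (C − P) = 14.06 + (5.9206) = 19.9806

€19.98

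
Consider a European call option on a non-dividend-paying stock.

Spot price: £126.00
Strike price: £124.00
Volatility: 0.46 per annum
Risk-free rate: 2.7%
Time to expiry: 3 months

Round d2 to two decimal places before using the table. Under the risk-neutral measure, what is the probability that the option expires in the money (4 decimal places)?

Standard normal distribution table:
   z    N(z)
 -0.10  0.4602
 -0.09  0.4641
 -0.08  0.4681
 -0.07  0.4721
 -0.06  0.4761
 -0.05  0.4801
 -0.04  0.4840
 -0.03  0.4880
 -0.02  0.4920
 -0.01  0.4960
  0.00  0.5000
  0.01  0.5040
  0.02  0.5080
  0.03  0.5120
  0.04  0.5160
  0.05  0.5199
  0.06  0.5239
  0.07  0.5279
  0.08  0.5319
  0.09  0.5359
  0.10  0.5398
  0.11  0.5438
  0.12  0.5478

σ√T = 0.46 × 0.5000 = 0.2300
d₁ = [ln(126/124) + (0.027 + ½·0.46²)·0.25] / (σ√T) = (0.0160 + 0.0332) / 0.2300 = 0.2139 → 0.21
d₂ = 0.2139 − 0.2300 = -0.0161 → -0.02
Risk-neutral Pr[S_T > K] = N(d₂) = N(-0.02) = 0.4920

0.4920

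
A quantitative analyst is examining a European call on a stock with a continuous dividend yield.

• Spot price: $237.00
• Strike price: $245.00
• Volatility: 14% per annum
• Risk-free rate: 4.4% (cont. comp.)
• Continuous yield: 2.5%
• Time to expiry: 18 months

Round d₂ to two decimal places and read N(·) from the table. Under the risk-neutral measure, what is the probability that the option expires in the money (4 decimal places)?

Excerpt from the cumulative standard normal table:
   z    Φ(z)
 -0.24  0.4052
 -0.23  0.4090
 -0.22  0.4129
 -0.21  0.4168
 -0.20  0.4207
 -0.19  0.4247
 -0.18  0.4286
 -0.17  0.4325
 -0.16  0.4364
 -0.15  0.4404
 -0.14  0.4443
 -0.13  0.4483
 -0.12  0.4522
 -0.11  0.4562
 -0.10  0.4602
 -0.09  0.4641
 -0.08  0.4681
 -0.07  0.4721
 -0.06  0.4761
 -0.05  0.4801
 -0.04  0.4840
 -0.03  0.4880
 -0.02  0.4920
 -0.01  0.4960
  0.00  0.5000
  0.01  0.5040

0.4562

σ√T = 0.14·√1.5 = 0.1715
d₁ = [ln(237/245) + (0.044 − 0.025 + 0.14²/2)·1.5] / 0.1715 = [-0.0332 + 0.0432] / 0.1715 = 0.0583 ⇒ 0.06
d₂ = d₁ − σ√T = 0.0583 − 0.1715 = -0.1131 ⇒ -0.11
Pr(exercise) under Q = N(d₂) = 0.4562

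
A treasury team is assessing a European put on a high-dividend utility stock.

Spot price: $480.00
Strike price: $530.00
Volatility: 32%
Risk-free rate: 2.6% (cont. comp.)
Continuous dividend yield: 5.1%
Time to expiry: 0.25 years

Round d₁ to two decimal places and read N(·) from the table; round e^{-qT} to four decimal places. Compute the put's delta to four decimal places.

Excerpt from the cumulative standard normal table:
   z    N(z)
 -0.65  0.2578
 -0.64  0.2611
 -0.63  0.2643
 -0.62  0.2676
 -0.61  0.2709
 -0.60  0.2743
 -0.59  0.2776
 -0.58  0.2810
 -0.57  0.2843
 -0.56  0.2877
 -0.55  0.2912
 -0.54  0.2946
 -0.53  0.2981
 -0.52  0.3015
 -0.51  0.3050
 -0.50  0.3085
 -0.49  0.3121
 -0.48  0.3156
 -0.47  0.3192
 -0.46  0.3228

σ√T = 0.32 × 0.5000 = 0.1600
d₁ = [ln(480/530) + (0.026 − 0.051 + ½·0.32²)·0.25] / (σ√T) = (-0.0991 + 0.0066) / 0.1600 = -0.5784 → -0.58
N(d₁) = N(-0.58) = 0.2810
Δ_put = exp(−qT)·(N(d₁) − 1) = 0.9873·(0.2810 − 1) = -0.7099

-0.7099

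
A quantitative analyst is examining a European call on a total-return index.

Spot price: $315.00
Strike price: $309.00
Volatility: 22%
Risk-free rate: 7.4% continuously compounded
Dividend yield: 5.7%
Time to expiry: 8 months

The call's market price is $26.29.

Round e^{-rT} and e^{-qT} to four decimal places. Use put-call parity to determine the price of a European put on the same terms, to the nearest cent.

$17.18

exp(−qT) = exp(−0.057·0.6667) = 0.9627;  exp(−rT) = exp(−0.074·0.6667) = 0.9519
Put-call parity: C − P = S·e^(−qT) − K·e^(−rT) = 315·0.9627 − 309·0.9519 = 303.2505 − 294.1371 = 9.1134
P = C − (C − P) = 26.29 − (9.1134) = 17.1766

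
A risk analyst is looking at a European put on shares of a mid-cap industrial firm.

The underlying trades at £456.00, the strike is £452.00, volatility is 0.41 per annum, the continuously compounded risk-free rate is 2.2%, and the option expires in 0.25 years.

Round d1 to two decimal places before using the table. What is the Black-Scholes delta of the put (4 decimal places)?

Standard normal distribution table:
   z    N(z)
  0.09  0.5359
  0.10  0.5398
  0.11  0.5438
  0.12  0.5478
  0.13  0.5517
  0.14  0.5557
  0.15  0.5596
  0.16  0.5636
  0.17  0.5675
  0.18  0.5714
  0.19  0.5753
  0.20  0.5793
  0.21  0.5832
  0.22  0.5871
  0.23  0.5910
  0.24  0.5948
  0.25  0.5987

σ√T = 0.41·√0.25 = 0.2050
ln(S/K) + (r + σ²/2)T = ln(456/452) + (0.022 + 0.41²/2)·0.25 = 0.0088 + 0.0265 = 0.0353
d₁ = 0.0353 / 0.2050 = 0.1723 ≈ 0.17
N(d₁) = N(0.17) = 0.5675
Δ_put = N(d₁) − 1 = 0.5675 − 1 = -0.4325

-0.4325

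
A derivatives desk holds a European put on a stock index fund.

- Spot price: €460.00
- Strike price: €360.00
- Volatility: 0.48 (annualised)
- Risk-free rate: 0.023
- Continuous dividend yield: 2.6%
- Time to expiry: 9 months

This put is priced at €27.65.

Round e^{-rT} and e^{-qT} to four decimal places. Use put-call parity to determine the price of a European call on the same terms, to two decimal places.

e^(−qT) = e^(−0.026·0.75) = 0.9807;  e^(−rT) = e^(−0.023·0.75) = 0.9829
Put-call parity: C − P = S·e^(−qT) − K·e^(−rT) = 460·0.9807 − 360·0.9829 = 451.1220 − 353.8440 = 97.2780
C = P + (C − P) = 27.65 + (97.2780) = 124.9280

€124.93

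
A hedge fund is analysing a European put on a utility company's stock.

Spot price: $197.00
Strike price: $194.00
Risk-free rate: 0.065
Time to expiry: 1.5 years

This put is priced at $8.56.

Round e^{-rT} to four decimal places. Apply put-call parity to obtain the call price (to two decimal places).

$29.58

e^(−rT) = e^(−0.065·1.5) = 0.9071
Put-call parity: C − P = S − K·e^(−rT) = 197 − 194·0.9071 = 197 − 175.9774 = 21.0226
C = P + (C − P) = 8.56 + (21.0226) = 29.5826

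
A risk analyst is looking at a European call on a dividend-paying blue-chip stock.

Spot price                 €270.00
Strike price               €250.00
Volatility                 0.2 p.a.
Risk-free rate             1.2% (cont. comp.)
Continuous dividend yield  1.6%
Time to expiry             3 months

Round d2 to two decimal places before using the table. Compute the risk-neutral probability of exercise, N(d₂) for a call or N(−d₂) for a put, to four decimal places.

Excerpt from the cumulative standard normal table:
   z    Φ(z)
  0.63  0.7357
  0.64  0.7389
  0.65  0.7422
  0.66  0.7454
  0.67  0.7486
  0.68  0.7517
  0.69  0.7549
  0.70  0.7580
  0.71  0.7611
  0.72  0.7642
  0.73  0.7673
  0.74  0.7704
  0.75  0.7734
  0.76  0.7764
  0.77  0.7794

0.7611

σ√T = 0.2·√0.25 = 0.1000
d₁ = [ln(270/250) + (0.012 − 0.016 + 0.2²/2)·0.25] / 0.1000 = [0.0770 + 0.0040] / 0.1000 = 0.8096 which rounds to 0.81
d₂ = d₁ − σ√T = 0.8096 − 0.1000 = 0.7096 which rounds to 0.71
Pr(exercise) under Q = N(d₂) = 0.7611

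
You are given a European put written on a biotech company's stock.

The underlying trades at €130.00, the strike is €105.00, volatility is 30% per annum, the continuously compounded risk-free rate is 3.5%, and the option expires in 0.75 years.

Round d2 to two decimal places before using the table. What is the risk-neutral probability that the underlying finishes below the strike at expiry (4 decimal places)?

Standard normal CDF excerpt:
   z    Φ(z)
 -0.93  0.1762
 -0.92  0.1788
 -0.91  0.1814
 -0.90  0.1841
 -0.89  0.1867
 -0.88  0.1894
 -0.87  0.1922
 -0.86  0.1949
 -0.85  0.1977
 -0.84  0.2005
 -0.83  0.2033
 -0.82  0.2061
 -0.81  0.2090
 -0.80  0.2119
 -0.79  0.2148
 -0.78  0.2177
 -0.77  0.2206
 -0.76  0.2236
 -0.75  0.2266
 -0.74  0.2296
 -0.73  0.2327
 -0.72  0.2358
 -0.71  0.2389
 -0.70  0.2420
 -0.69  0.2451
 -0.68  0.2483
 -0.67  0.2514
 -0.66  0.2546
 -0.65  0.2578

σ√T = 0.3 × 0.8660 = 0.2598
d₁ = [ln(130/105) + (0.035 + ½·0.3²)·0.75] / (σ√T) = (0.2136 + 0.0600) / 0.2598 = 1.0530 ≈ 1.05
d₂ = 1.0530 − 0.2598 = 0.7932 ≈ 0.79
Pr(exercise) under Q = N(−d₂) = N(-0.79) = 0.2148

0.2148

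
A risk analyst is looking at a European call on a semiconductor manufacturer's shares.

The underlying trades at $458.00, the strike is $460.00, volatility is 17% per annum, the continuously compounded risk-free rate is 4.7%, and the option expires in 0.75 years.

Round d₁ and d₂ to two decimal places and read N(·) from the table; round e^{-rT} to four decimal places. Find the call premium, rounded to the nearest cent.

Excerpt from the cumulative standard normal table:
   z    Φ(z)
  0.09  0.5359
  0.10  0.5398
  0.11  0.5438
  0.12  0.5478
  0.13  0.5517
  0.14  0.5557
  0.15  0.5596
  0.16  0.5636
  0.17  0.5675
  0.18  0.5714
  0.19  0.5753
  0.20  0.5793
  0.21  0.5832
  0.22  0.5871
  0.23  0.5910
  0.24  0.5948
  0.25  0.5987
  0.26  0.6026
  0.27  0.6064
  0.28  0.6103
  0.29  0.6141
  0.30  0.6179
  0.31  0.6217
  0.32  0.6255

$32.74

σ√T = 0.17 × 0.8660 = 0.1472
d₁ = [ln(458/460) + (0.047 + 0.17²/2)·0.75] / 0.1472 = [-0.0044 + 0.0461] / 0.1472 = 0.2834 which rounds to 0.28
d₂ = d₁ − σ√T = 0.2834 − 0.1472 = 0.1362 which rounds to 0.14
e^(−rT) = e^(−0.047·0.75) = 0.9654
C = 458·N(0.28) − 460·0.9654·N(0.14) = 458·0.6103 − 460·0.9654·0.5557 = 279.5174 − 246.7775 = 32.7399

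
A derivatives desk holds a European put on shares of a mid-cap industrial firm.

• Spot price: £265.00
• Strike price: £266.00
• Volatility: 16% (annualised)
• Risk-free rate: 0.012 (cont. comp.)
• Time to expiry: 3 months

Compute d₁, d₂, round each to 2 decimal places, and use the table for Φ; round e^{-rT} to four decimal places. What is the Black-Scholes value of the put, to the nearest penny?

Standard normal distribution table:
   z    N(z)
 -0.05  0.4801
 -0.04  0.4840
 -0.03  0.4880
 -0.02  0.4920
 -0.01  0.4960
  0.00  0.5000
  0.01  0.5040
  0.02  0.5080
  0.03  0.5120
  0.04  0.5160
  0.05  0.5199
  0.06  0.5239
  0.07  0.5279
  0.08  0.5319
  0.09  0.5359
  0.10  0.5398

T = 0.25;  σ√T = 0.0800
d₁ = [ln(265/266) + (0.012 + ½·0.16²)·0.25] / (σ√T) = (-0.0038 + 0.0062) / 0.0800 = 0.0304 → 0.03
d₂ = 0.0304 − 0.0800 = -0.0496 → -0.05
exp(−rT) = exp(−0.012·0.25) = 0.9970
N(−d₂) = N(0.05) = 0.5199;  N(−d₁) = N(-0.03) = 0.4880
P = 266·0.9970·0.5199 − 265·0.4880 = 137.8785 − 129.3200 = 8.5585

£8.56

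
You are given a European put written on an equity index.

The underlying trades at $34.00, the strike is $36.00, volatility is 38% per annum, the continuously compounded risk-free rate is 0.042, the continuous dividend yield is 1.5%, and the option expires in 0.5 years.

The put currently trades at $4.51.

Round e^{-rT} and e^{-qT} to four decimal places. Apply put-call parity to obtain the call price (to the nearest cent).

$3.00

exp(−qT) = exp(−0.015·0.5) = 0.9925;  exp(−rT) = exp(−0.042·0.5) = 0.9792
Put-call parity: C − P = S·e^(−qT) − K·e^(−rT) = 34·0.9925 − 36·0.9792 = 33.7450 − 35.2512 = -1.5062
C = P + (C − P) = 4.51 + (-1.5062) = 3.0038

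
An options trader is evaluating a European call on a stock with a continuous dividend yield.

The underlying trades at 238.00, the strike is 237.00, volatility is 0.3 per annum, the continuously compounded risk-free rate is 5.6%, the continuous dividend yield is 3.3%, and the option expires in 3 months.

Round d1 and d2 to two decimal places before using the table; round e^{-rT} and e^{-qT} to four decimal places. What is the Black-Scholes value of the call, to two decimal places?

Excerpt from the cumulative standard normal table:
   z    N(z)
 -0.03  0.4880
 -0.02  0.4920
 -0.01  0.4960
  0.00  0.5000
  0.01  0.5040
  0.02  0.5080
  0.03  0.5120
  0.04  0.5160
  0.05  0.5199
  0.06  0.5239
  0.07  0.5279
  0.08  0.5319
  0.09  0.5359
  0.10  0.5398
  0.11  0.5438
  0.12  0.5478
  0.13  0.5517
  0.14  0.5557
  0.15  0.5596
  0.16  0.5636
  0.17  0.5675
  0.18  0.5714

σ√T = 0.3·√0.25 = 0.1500
d₁ = [ln(238/237) + (0.056 − 0.033 + ½·0.3²)·0.25] / (σ√T) = (0.0042 + 0.0170) / 0.1500 = 0.1414 ⇒ 0.14
d₂ = 0.1414 − 0.1500 = -0.0086 ⇒ -0.01
e^(−qT) = e^(−0.033·0.25) = 0.9918;  e^(−rT) = e^(−0.056·0.25) = 0.9861
N(d₁) = N(0.14) = 0.5557;  N(d₂) = N(-0.01) = 0.4960
C = 238·0.9918·0.5557 − 237·0.9861·0.4960 = 131.1721 − 115.9180 = 15.2541

15.25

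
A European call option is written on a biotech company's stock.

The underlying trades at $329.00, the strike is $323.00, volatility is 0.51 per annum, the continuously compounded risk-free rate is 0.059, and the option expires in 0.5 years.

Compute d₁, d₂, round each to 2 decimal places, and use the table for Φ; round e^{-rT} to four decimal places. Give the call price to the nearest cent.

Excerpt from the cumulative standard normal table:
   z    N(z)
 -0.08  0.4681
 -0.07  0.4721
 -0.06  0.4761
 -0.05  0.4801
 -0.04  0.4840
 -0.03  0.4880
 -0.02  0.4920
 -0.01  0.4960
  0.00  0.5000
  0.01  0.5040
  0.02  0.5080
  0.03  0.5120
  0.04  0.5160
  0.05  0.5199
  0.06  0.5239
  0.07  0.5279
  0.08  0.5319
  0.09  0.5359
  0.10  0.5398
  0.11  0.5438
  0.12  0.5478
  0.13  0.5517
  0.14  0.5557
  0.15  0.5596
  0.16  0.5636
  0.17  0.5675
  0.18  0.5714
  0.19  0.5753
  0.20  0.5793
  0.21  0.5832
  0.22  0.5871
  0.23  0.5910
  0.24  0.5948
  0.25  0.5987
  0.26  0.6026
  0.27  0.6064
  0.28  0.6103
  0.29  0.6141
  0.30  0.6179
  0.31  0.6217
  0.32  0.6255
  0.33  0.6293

σ√T = 0.51 × 0.7071 = 0.3606
ln(S/K) + (r + σ²/2)T = ln(329/323) + (0.059 + 0.51²/2)·0.5 = 0.0184 + 0.0945 = 0.1129
d₁ = 0.1129 / 0.3606 = 0.3132 ⇒ 0.31
d₂ = d₁ − σ√T = 0.3132 − 0.3606 = -0.0475 ⇒ -0.05
exp(−rT) = exp(−0.059·0.5) = 0.9709
C = 329·N(0.31) − 323·0.9709·N(-0.05) = 329·0.6217 − 323·0.9709·0.4801 = 204.5393 − 150.5597 = 53.9796

$53.98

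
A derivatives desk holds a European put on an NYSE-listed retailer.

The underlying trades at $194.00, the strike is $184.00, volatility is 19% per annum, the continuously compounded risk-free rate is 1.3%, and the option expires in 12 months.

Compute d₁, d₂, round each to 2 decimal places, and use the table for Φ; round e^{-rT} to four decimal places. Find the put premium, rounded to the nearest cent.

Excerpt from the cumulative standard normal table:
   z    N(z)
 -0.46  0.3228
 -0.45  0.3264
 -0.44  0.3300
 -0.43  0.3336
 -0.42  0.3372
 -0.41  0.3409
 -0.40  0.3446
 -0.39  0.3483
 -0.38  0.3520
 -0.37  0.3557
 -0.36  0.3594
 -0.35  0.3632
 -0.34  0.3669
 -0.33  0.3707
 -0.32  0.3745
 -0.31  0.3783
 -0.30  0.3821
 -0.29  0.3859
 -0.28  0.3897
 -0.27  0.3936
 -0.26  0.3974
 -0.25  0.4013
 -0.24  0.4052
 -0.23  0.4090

σ√T = 0.19 × 1.0000 = 0.1900
ln(S/K) + (r + σ²/2)T = ln(194/184) + (0.013 + 0.19²/2)·1 = 0.0529 + 0.0311 = 0.0840
d₁ = 0.0840 / 0.1900 = 0.4420 → 0.44
d₂ = d₁ − σ√T = 0.4420 − 0.1900 = 0.2520 → 0.25
e^(−rT) = e^(−0.013·1) = 0.9871
N(−d₂) = N(-0.25) = 0.4013;  N(−d₁) = N(-0.44) = 0.3300
P = 184·0.9871·0.4013 − 194·0.3300 = 72.8867 − 64.0200 = 8.8667

$8.87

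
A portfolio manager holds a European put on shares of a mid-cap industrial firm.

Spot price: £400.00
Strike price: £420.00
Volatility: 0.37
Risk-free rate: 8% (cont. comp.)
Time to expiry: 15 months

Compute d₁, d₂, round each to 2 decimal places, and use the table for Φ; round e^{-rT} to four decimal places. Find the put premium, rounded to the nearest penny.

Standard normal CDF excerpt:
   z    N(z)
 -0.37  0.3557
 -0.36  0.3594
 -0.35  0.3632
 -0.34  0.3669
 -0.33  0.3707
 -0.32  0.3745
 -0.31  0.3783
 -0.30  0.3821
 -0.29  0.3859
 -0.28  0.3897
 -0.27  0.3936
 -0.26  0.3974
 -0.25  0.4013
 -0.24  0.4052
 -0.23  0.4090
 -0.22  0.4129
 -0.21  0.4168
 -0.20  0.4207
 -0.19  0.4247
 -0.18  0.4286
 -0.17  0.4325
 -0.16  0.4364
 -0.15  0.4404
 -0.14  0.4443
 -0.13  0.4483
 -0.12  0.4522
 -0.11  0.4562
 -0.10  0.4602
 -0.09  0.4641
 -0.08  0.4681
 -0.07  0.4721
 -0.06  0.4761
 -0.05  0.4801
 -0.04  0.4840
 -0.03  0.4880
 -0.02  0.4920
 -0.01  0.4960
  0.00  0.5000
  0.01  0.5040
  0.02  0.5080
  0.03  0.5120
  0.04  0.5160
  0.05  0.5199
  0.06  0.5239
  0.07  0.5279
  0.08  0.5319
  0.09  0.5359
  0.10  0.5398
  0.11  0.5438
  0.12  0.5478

σ√T = 0.37 × 1.1180 = 0.4137
d₁ = [ln(400/420) + (0.08 + 0.37²/2)·1.25] / 0.4137 = [-0.0488 + 0.1856] / 0.4137 = 0.3306 → 0.33
d₂ = d₁ − σ√T = 0.3306 − 0.4137 = -0.0830 → -0.08
exp(−rT) = exp(−0.08·1.25) = 0.9048
P = 420·0.9048·N(0.08) − 400·N(-0.33) = 420·0.9048·0.5319 − 400·0.3707 = 202.1305 − 148.2800 = 53.8505

£53.85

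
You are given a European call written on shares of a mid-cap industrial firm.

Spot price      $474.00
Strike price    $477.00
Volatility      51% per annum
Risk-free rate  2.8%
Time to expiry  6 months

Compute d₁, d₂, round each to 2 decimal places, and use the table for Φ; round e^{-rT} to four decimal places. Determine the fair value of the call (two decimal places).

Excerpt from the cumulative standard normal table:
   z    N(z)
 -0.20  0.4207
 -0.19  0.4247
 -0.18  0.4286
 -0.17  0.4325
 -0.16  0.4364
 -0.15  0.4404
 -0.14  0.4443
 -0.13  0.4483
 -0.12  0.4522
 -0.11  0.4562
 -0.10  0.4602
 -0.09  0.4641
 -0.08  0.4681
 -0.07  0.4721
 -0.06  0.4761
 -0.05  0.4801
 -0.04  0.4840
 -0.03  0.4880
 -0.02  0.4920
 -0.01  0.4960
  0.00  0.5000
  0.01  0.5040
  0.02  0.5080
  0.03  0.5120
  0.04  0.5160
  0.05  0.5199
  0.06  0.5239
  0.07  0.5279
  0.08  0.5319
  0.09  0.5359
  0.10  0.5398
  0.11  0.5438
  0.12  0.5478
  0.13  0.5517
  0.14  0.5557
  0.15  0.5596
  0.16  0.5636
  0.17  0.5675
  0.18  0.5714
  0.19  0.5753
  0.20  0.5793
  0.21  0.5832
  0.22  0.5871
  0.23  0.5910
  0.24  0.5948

σ√T = 0.51·√0.5 = 0.3606
d₁ = [ln(474/477) + (0.028 + 0.51²/2)·0.5] / 0.3606 = [-0.0063 + 0.0790] / 0.3606 = 0.2016 → 0.20
d₂ = d₁ − σ√T = 0.2016 − 0.3606 = -0.1590 → -0.16
e^(−rT) = e^(−0.028·0.5) = 0.9861
N(d₁) = N(0.20) = 0.5793;  N(d₂) = N(-0.16) = 0.4364
C = 474·0.5793 − 477·0.9861·0.4364 = 274.5882 − 205.2693 = 69.3189

$69.32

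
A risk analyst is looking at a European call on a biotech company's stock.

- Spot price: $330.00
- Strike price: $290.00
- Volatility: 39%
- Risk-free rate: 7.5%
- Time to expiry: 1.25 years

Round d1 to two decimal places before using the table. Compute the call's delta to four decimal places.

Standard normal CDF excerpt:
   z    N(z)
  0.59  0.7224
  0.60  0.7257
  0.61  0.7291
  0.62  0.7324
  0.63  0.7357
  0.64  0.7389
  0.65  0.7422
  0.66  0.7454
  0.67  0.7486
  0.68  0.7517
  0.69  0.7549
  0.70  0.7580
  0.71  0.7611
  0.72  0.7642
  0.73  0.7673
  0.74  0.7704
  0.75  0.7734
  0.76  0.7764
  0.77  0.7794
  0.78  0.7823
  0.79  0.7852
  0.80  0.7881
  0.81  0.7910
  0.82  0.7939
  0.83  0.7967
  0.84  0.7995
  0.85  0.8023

0.7673

σ√T = 0.39 × 1.1180 = 0.4360
ln(S/K) + (r + σ²/2)T = ln(330/290) + (0.075 + 0.39²/2)·1.25 = 0.1292 + 0.1888 = 0.3180
d₁ = 0.3180 / 0.4360 = 0.7294 ⇒ 0.73
N(d₁) = N(0.73) = 0.7673
Δ_call = N(d₁) = 0.7673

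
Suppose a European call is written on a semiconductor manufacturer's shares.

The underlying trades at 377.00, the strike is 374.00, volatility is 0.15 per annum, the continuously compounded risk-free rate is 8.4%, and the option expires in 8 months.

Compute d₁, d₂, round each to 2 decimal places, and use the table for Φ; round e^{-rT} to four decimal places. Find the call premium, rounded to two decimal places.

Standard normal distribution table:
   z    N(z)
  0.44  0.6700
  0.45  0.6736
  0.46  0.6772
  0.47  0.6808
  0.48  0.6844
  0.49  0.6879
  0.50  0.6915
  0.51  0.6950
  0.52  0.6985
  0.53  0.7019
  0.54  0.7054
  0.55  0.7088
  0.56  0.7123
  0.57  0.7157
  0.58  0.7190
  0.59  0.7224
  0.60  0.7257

31.59

T = 0.6667;  σ√T = 0.1225
d₁ = [ln(377/374) + (0.084 + 0.15²/2)·0.6667] / 0.1225 = [0.0080 + 0.0635] / 0.1225 = 0.5837 ≈ 0.58
d₂ = d₁ − σ√T = 0.5837 − 0.1225 = 0.4612 ≈ 0.46
e^(−rT) = e^(−0.084·0.6667) = 0.9455
N(d₁) = N(0.58) = 0.7190;  N(d₂) = N(0.46) = 0.6772
C = 377·0.7190 − 374·0.9455·0.6772 = 271.0630 − 239.4694 = 31.5936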